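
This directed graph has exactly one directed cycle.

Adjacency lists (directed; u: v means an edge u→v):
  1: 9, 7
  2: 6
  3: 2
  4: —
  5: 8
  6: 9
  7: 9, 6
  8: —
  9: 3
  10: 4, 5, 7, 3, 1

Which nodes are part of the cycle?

2, 3, 6, 9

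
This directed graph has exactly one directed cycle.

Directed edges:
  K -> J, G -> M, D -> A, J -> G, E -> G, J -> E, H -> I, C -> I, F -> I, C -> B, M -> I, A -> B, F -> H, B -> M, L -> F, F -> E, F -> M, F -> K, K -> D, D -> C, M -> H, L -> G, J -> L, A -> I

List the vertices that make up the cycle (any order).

F, J, K, L

DFS with gray/black marking from K:
K gray
  D gray
    A gray
      B gray
        M gray
          H gray
            I gray
            I black
          H black
          M→I: I black — skip
        M black
      B black
      A→I: I black — skip
    A black
    C gray
      C→B: B black — skip
      C→I: I black — skip
    C black
  D black
  J gray
    E gray
      G gray
        G→M: M black — skip
      G black
    E black
    J→G: G black — skip
    L gray
      L→G: G black — skip
      F gray
        F→E: E black — skip
        F→H: H black — skip
        F→M: M black — skip
        F→K: K is gray → back edge
Back edge closes the cycle K → J → L → F → K; its vertices are {F, J, K, L}.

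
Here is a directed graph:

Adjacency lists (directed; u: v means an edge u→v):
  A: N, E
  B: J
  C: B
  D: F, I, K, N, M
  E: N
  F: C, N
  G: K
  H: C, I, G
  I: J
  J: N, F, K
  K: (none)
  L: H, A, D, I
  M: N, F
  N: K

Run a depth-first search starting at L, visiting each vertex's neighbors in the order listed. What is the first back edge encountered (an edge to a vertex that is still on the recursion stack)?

F->C

DFS from L (visiting each vertex's neighbors in the order listed); mark gray on enter, black on exit:
L gray
  H gray
    C gray
      B gray
        J gray
          N gray
            K gray
            K black
          N black
          F gray
            F→C: C is gray → back edge
First back edge: F → C.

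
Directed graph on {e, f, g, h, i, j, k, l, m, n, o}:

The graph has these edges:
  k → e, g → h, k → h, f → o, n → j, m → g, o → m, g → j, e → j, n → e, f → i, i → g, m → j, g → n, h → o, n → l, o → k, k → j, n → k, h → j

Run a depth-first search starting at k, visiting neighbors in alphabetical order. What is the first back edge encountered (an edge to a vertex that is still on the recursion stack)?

DFS from k (visiting neighbors in alphabetical order); mark gray on enter, black on exit:
k gray
  e gray
    j gray
    j black
  e black
  h gray
    h→j: j black — skip
    o gray
      o→k: k is gray → back edge
First back edge: o → k.

o->k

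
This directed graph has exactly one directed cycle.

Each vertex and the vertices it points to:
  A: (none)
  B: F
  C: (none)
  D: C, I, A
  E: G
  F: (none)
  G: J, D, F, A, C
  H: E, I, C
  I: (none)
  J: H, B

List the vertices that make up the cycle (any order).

E, G, H, J

DFS with gray/black marking from E:
E gray
  G gray
    J gray
      H gray
        H→E: E is gray → back edge
Back edge closes the cycle E → G → J → H → E; its vertices are {E, G, H, J}.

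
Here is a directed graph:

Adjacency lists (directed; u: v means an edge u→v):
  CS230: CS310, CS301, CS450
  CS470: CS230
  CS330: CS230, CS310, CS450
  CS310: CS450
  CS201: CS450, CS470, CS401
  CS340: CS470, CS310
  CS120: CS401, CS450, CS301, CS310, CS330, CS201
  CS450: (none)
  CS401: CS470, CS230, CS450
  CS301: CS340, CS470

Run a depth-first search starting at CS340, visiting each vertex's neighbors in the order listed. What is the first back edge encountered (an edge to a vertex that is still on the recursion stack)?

CS301->CS340

DFS from CS340 (visiting each vertex's neighbors in the order listed); mark gray on enter, black on exit:
CS340 gray
  CS470 gray
    CS230 gray
      CS310 gray
        CS450 gray
        CS450 black
      CS310 black
      CS301 gray
        CS301→CS340: CS340 is gray → back edge
First back edge: CS301 → CS340.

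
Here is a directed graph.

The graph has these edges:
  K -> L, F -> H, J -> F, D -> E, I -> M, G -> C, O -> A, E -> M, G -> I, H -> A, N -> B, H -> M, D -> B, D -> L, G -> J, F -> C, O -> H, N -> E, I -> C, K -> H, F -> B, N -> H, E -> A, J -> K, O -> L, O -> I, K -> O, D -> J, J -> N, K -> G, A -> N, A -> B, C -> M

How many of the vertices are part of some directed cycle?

7

A vertex is on a directed cycle iff it belongs to a strongly connected component of size ≥ 2 (or has a self-loop).
The vertices on cycles are {A, E, G, H, J, K, N} — 7 in total.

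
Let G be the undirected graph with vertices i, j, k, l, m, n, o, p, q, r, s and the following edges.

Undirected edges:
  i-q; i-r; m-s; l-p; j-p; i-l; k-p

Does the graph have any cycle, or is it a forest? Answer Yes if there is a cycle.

No

DFS, tracking each vertex's parent; an edge to a visited non-parent vertex closes a cycle.
Start from i:
visit i (parent –)
  visit r (parent i)
    r–i: parent, skip
  visit q (parent i)
    q–i: parent, skip
  visit l (parent i)
    visit p (parent l)
      p–l: parent, skip
      visit j (parent p)
        j–p: parent, skip
      visit k (parent p)
        k–p: parent, skip
    l–i: parent, skip
visit m (parent –)
  visit s (parent m)
    s–m: parent, skip
visit n (parent –)
visit o (parent –)
No non-parent visited neighbor found — the graph is a forest.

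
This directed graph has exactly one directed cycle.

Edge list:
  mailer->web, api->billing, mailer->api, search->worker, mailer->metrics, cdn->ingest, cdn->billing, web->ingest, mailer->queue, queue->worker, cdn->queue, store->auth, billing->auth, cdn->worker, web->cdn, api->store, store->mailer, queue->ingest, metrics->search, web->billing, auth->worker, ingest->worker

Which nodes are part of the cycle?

api, store, mailer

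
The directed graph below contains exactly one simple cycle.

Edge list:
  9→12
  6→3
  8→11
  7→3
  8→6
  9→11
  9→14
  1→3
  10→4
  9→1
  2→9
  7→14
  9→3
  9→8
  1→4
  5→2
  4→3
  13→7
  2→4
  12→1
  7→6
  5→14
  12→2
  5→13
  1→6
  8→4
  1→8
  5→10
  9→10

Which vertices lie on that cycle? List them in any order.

2, 9, 12

DFS with gray/black marking from 2:
2 gray
  4 gray
    3 gray
    3 black
  4 black
  9 gray
    1 gray
      1→4: 4 black — skip
      1→3: 3 black — skip
      8 gray
        8→4: 4 black — skip
        11 gray
        11 black
        6 gray
          6→3: 3 black — skip
        6 black
      8 black
      1→6: 6 black — skip
    1 black
    12 gray
      12→1: 1 black — skip
      12→2: 2 is gray → back edge
Back edge closes the cycle 2 → 9 → 12 → 2; its vertices are {2, 9, 12}.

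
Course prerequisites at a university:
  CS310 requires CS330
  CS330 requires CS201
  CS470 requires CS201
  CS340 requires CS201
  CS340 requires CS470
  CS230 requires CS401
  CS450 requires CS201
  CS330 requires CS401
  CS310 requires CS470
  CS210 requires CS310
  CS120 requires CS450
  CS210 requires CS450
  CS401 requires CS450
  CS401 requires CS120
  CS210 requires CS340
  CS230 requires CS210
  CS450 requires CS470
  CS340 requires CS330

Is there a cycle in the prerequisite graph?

DFS with white/gray/black marking, starting from CS120:
CS120 gray
  CS450 gray
    CS201 gray
    CS201 black
    CS470 gray
      CS470→CS201: CS201 black — skip
    CS470 black
  CS450 black
CS120 black
CS310 gray
  CS330 gray
    CS401 gray
      CS401→CS120: CS120 black — skip
      CS401→CS450: CS450 black — skip
    CS401 black
    CS330→CS201: CS201 black — skip
  CS330 black
  CS310→CS470: CS470 black — skip
CS310 black
CS210 gray
  CS210→CS450: CS450 black — skip
  CS210→CS310: CS310 black — skip
  CS340 gray
    CS340→CS330: CS330 black — skip
    CS340→CS470: CS470 black — skip
    CS340→CS201: CS201 black — skip
  CS340 black
CS210 black
CS230 gray
  CS230→CS210: CS210 black — skip
  CS230→CS401: CS401 black — skip
CS230 black
Every edge goes to a white or black vertex — no back edge, so the graph is acyclic.

No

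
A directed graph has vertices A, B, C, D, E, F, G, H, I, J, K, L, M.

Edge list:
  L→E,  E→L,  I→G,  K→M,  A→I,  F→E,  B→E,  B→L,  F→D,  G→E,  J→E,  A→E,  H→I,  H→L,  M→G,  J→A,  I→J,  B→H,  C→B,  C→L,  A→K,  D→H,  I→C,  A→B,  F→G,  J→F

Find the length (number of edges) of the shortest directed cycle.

2

For each vertex v, BFS finds the shortest path from v back to v.
The shortest such closed walk is E → L → E, length 2.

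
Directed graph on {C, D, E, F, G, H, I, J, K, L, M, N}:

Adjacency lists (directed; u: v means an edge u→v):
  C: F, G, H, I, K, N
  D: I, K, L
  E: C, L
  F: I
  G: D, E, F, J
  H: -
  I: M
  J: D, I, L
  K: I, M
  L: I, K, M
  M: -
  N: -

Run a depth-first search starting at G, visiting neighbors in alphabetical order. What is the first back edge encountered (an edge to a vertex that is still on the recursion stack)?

C->G

DFS from G (visiting neighbors in alphabetical order); mark gray on enter, black on exit:
G gray
  D gray
    I gray
      M gray
      M black
    I black
    K gray
      K→I: I black — skip
      K→M: M black — skip
    K black
    L gray
      L→I: I black — skip
      L→K: K black — skip
      L→M: M black — skip
    L black
  D black
  E gray
    C gray
      F gray
        F→I: I black — skip
      F black
      C→G: G is gray → back edge
First back edge: C → G.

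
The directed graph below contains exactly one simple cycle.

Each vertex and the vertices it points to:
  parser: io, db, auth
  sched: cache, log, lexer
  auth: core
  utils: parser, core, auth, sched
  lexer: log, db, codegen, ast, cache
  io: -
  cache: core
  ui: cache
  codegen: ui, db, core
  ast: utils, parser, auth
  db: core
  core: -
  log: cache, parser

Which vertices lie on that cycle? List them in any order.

ast, lexer, sched, utils

DFS with gray/black marking from utils:
utils gray
  parser gray
    io gray
    io black
    db gray
      core gray
      core black
    db black
    auth gray
      auth→core: core black — skip
    auth black
  parser black
  utils→core: core black — skip
  utils→auth: auth black — skip
  sched gray
    cache gray
      cache→core: core black — skip
    cache black
    log gray
      log→cache: cache black — skip
      log→parser: parser black — skip
    log black
    lexer gray
      lexer→log: log black — skip
      lexer→db: db black — skip
      codegen gray
        ui gray
          ui→cache: cache black — skip
        ui black
        codegen→db: db black — skip
        codegen→core: core black — skip
      codegen black
      ast gray
        ast→utils: utils is gray → back edge
Back edge closes the cycle utils → sched → lexer → ast → utils; its vertices are {ast, lexer, sched, utils}.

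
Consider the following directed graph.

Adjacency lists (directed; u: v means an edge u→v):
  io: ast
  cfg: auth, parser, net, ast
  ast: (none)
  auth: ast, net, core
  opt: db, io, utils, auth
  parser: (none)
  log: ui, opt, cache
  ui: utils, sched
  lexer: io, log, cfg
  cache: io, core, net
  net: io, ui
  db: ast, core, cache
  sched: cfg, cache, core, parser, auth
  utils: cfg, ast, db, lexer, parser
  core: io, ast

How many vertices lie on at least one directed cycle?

11

A vertex is on a directed cycle iff it belongs to a strongly connected component of size ≥ 2 (or has a self-loop).
The vertices on cycles are {db, ui, cfg, log, net, opt, auth, cache, lexer, sched, utils} — 11 in total.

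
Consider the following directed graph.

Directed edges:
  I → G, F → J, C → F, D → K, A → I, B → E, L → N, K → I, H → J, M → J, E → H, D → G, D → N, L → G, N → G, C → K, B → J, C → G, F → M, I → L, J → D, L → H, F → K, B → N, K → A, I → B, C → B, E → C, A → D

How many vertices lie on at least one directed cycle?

12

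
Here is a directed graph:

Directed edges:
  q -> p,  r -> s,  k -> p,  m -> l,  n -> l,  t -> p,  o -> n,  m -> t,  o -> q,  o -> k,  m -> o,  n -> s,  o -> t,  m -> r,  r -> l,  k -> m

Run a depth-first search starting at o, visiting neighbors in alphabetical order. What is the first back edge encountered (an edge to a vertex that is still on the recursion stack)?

m→o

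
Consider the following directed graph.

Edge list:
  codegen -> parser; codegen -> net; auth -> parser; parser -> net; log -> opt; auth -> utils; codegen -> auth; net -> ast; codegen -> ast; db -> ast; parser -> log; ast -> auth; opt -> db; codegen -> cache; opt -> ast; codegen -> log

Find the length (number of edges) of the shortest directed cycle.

4

For each vertex v, BFS finds the shortest path from v back to v.
The shortest such closed walk is auth → parser → net → ast → auth, length 4.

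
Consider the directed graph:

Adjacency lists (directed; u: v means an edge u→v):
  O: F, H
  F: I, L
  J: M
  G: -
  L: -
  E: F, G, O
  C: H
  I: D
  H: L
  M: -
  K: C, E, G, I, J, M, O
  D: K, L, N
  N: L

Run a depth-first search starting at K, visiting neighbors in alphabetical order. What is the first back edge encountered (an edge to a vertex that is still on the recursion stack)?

D→K

DFS from K (visiting neighbors in alphabetical order); mark gray on enter, black on exit:
K gray
  C gray
    H gray
      L gray
      L black
    H black
  C black
  E gray
    F gray
      I gray
        D gray
          D→K: K is gray → back edge
First back edge: D → K.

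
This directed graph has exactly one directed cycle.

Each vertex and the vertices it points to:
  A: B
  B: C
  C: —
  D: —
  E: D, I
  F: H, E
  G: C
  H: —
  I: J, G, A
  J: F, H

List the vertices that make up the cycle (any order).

E, F, I, J

DFS with gray/black marking from F:
F gray
  H gray
  H black
  E gray
    D gray
    D black
    I gray
      J gray
        J→F: F is gray → back edge
Back edge closes the cycle F → E → I → J → F; its vertices are {E, F, I, J}.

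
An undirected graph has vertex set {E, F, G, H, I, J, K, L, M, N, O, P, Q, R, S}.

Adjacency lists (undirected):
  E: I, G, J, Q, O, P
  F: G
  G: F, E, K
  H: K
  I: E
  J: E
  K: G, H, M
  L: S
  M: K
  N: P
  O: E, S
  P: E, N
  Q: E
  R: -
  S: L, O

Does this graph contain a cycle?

No

DFS, tracking each vertex's parent; an edge to a visited non-parent vertex closes a cycle.
Start from Q:
visit Q (parent –)
  visit E (parent Q)
    visit I (parent E)
      I–E: parent, skip
    visit G (parent E)
      visit F (parent G)
        F–G: parent, skip
      G–E: parent, skip
      visit K (parent G)
        K–G: parent, skip
        visit H (parent K)
          H–K: parent, skip
        visit M (parent K)
          M–K: parent, skip
    visit J (parent E)
      J–E: parent, skip
    E–Q: parent, skip
    visit O (parent E)
      O–E: parent, skip
      visit S (parent O)
        visit L (parent S)
          L–S: parent, skip
        S–O: parent, skip
    visit P (parent E)
      P–E: parent, skip
      visit N (parent P)
        N–P: parent, skip
visit R (parent –)
No non-parent visited neighbor found — the graph is a forest.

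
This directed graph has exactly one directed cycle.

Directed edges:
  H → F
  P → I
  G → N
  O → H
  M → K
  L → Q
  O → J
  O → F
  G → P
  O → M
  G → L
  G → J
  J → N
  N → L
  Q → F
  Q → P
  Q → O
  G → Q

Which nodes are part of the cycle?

DFS with gray/black marking from Q:
Q gray
  F gray
  F black
  O gray
    M gray
      K gray
      K black
    M black
    J gray
      N gray
        L gray
          L→Q: Q is gray → back edge
Back edge closes the cycle Q → O → J → N → L → Q; its vertices are {J, L, N, O, Q}.

J, L, N, O, Q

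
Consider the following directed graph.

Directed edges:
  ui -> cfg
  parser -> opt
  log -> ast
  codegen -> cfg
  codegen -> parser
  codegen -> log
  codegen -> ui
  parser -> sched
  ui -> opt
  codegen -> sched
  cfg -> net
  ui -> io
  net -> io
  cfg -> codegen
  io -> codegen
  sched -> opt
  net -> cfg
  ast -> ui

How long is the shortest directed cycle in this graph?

For each vertex v, BFS finds the shortest path from v back to v.
The shortest such closed walk is codegen → cfg → codegen, length 2.

2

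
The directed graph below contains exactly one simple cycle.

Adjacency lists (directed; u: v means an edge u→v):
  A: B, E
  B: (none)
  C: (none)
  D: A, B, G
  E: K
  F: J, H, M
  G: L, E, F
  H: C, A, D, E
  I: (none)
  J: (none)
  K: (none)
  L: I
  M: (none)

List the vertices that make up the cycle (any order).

DFS with gray/black marking from G:
G gray
  L gray
    I gray
    I black
  L black
  E gray
    K gray
    K black
  E black
  F gray
    J gray
    J black
    H gray
      C gray
      C black
      A gray
        B gray
        B black
        A→E: E black — skip
      A black
      D gray
        D→A: A black — skip
        D→B: B black — skip
        D→G: G is gray → back edge
Back edge closes the cycle G → F → H → D → G; its vertices are {D, F, G, H}.

D, F, G, H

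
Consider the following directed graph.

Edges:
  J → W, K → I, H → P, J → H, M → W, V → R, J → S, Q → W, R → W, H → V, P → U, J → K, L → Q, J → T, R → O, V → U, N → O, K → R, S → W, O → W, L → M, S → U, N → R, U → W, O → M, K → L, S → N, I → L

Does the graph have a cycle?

No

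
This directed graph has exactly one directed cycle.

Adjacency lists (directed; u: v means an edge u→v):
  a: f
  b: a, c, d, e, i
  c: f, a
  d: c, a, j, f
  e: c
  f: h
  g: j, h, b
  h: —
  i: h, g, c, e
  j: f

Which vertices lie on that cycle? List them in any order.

b, g, i

DFS with gray/black marking from i:
i gray
  h gray
  h black
  g gray
    j gray
      f gray
        f→h: h black — skip
      f black
    j black
    g→h: h black — skip
    b gray
      a gray
        a→f: f black — skip
      a black
      c gray
        c→f: f black — skip
        c→a: a black — skip
      c black
      d gray
        d→c: c black — skip
        d→a: a black — skip
        d→j: j black — skip
        d→f: f black — skip
      d black
      e gray
        e→c: c black — skip
      e black
      b→i: i is gray → back edge
Back edge closes the cycle i → g → b → i; its vertices are {b, g, i}.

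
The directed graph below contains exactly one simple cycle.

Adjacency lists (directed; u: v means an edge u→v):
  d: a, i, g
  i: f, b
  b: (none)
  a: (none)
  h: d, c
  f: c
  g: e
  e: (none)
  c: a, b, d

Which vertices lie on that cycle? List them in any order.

c, d, f, i

DFS with gray/black marking from c:
c gray
  a gray
  a black
  b gray
  b black
  d gray
    d→a: a black — skip
    i gray
      f gray
        f→c: c is gray → back edge
Back edge closes the cycle c → d → i → f → c; its vertices are {c, d, f, i}.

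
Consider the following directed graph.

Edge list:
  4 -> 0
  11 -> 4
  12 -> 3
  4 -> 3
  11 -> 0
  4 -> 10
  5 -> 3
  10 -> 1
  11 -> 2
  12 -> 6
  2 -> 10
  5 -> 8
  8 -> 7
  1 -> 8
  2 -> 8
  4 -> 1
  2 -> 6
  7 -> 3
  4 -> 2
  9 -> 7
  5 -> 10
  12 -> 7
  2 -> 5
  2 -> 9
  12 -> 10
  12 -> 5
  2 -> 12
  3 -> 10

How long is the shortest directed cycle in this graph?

5

For each vertex v, BFS finds the shortest path from v back to v.
The shortest such closed walk is 1 → 8 → 7 → 3 → 10 → 1, length 5.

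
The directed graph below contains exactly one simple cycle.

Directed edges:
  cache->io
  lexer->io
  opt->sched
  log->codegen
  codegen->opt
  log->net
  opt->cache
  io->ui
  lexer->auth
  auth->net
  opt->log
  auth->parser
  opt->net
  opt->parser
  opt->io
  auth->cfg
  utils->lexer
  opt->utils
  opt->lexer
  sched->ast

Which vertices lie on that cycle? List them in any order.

log, opt, codegen

DFS with gray/black marking from opt:
opt gray
  utils gray
    lexer gray
      auth gray
        parser gray
        parser black
        net gray
        net black
        cfg gray
        cfg black
      auth black
      io gray
        ui gray
        ui black
      io black
    lexer black
  utils black
  cache gray
    cache→io: io black — skip
  cache black
  opt→net: net black — skip
  log gray
    log→net: net black — skip
    codegen gray
      codegen→opt: opt is gray → back edge
Back edge closes the cycle opt → log → codegen → opt; its vertices are {log, opt, codegen}.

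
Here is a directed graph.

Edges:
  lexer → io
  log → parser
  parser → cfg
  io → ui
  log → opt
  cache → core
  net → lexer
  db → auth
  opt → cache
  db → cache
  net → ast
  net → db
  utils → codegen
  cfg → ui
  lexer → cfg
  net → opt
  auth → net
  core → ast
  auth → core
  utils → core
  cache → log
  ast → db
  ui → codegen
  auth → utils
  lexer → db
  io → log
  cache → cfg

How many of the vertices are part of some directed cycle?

A vertex is on a directed cycle iff it belongs to a strongly connected component of size ≥ 2 (or has a self-loop).
The vertices on cycles are {db, io, ast, log, net, opt, auth, core, cache, lexer, utils} — 11 in total.

11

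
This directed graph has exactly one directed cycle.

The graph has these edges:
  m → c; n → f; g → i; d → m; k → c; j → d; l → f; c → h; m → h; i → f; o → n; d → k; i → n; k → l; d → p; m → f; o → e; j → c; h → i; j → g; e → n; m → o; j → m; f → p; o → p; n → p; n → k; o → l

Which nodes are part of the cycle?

c, h, i, k, n

DFS with gray/black marking from k:
k gray
  c gray
    h gray
      i gray
        n gray
          p gray
          p black
          n→k: k is gray → back edge
Back edge closes the cycle k → c → h → i → n → k; its vertices are {c, h, i, k, n}.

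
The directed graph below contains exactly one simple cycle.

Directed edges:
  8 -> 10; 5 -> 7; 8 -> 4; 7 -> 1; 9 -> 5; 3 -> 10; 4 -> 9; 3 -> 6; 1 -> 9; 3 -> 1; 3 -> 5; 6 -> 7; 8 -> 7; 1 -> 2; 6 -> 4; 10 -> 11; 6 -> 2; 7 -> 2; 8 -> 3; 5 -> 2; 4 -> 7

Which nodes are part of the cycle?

DFS with gray/black marking from 1:
1 gray
  2 gray
  2 black
  9 gray
    5 gray
      5→2: 2 black — skip
      7 gray
        7→2: 2 black — skip
        7→1: 1 is gray → back edge
Back edge closes the cycle 1 → 9 → 5 → 7 → 1; its vertices are {1, 5, 7, 9}.

1, 5, 7, 9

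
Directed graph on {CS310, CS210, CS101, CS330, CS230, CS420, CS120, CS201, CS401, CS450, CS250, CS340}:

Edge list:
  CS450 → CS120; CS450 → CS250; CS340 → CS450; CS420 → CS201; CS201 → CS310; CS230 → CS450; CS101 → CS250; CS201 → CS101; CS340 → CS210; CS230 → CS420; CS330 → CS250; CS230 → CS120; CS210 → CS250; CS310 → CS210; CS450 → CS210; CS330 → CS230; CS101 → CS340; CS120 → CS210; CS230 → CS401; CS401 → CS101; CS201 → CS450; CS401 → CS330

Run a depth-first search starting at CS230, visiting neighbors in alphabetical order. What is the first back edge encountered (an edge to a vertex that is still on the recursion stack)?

CS330->CS230

DFS from CS230 (visiting neighbors in alphabetical order); mark gray on enter, black on exit:
CS230 gray
  CS120 gray
    CS210 gray
      CS250 gray
      CS250 black
    CS210 black
  CS120 black
  CS401 gray
    CS101 gray
      CS101→CS250: CS250 black — skip
      CS340 gray
        CS340→CS210: CS210 black — skip
        CS450 gray
          CS450→CS120: CS120 black — skip
          CS450→CS210: CS210 black — skip
          CS450→CS250: CS250 black — skip
        CS450 black
      CS340 black
    CS101 black
    CS330 gray
      CS330→CS230: CS230 is gray → back edge
First back edge: CS330 → CS230.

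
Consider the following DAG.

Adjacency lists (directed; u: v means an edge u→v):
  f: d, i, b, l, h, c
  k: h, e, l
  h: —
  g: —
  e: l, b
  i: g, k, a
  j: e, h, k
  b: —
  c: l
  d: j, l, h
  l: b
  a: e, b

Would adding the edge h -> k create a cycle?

Yes

Adding h→k creates a cycle iff k can already reach h.
Path from k: k → h.
So k → … → h → k is a cycle.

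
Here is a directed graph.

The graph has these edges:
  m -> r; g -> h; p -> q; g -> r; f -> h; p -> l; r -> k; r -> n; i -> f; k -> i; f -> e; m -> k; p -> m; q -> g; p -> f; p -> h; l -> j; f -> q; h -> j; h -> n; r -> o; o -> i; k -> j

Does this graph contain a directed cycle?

Yes

DFS with white/gray/black marking, starting from q:
q gray
  g gray
    h gray
      j gray
      j black
      n gray
      n black
    h black
    r gray
      o gray
        i gray
          f gray
            e gray
            e black
            f→h: h black — skip
            f→q: q is gray → back edge
Back edge found, so a cycle exists: q → g → r → o → i → f → q.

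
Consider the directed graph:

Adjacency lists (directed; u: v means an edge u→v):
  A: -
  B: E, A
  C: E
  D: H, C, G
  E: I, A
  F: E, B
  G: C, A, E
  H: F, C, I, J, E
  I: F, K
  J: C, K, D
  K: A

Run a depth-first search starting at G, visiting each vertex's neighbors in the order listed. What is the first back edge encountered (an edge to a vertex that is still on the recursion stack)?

DFS from G (visiting each vertex's neighbors in the order listed); mark gray on enter, black on exit:
G gray
  C gray
    E gray
      I gray
        F gray
          F→E: E is gray → back edge
First back edge: F → E.

F→E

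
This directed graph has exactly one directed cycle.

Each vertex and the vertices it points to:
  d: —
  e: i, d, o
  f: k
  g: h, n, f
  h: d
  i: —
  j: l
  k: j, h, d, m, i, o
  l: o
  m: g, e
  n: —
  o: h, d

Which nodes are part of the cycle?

f, g, k, m

DFS with gray/black marking from m:
m gray
  g gray
    h gray
      d gray
      d black
    h black
    n gray
    n black
    f gray
      k gray
        j gray
          l gray
            o gray
              o→h: h black — skip
              o→d: d black — skip
            o black
          l black
        j black
        k→h: h black — skip
        k→d: d black — skip
        k→m: m is gray → back edge
Back edge closes the cycle m → g → f → k → m; its vertices are {f, g, k, m}.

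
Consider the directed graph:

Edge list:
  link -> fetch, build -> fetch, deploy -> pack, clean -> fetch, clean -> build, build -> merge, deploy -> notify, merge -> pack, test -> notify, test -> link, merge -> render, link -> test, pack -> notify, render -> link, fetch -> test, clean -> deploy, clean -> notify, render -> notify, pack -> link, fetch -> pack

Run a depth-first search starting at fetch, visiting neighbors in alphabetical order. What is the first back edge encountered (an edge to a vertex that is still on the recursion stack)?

link->fetch

DFS from fetch (visiting neighbors in alphabetical order); mark gray on enter, black on exit:
fetch gray
  pack gray
    link gray
      link→fetch: fetch is gray → back edge
First back edge: link → fetch.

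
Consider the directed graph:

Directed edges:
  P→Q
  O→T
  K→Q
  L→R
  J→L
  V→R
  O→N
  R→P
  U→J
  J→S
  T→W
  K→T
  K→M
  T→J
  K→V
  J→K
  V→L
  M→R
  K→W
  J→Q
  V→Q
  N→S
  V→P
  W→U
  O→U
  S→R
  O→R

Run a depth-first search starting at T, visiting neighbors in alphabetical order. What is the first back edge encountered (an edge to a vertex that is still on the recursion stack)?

K->T

DFS from T (visiting neighbors in alphabetical order); mark gray on enter, black on exit:
T gray
  J gray
    K gray
      M gray
        R gray
          P gray
            Q gray
            Q black
          P black
        R black
      M black
      K→Q: Q black — skip
      K→T: T is gray → back edge
First back edge: K → T.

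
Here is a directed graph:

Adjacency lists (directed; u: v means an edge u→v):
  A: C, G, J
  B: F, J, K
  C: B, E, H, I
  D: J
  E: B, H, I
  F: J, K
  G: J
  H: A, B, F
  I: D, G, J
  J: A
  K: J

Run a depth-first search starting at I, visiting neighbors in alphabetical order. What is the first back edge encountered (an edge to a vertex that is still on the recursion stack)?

F->J

DFS from I (visiting neighbors in alphabetical order); mark gray on enter, black on exit:
I gray
  D gray
    J gray
      A gray
        C gray
          B gray
            F gray
              F→J: J is gray → back edge
First back edge: F → J.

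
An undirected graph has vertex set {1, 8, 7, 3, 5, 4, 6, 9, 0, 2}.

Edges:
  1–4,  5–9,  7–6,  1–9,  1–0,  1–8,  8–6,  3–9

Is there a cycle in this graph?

DFS, tracking each vertex's parent; an edge to a visited non-parent vertex closes a cycle.
Start from 6:
visit 6 (parent –)
  visit 7 (parent 6)
    7–6: parent, skip
  visit 8 (parent 6)
    8–6: parent, skip
    visit 1 (parent 8)
      1–8: parent, skip
      visit 9 (parent 1)
        visit 5 (parent 9)
          5–9: parent, skip
        9–1: parent, skip
        visit 3 (parent 9)
          3–9: parent, skip
      visit 0 (parent 1)
        0–1: parent, skip
      visit 4 (parent 1)
        4–1: parent, skip
visit 2 (parent –)
No non-parent visited neighbor found — the graph is a forest.

No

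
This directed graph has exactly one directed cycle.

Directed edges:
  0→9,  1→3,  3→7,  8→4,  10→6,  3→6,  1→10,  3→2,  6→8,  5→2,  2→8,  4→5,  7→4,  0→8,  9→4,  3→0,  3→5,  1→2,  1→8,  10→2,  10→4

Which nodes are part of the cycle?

2, 4, 5, 8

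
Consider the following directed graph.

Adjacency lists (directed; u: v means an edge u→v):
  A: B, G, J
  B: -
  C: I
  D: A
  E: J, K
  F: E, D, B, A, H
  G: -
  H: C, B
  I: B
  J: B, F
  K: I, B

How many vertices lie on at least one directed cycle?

5

A vertex is on a directed cycle iff it belongs to a strongly connected component of size ≥ 2 (or has a self-loop).
The vertices on cycles are {A, D, E, F, J} — 5 in total.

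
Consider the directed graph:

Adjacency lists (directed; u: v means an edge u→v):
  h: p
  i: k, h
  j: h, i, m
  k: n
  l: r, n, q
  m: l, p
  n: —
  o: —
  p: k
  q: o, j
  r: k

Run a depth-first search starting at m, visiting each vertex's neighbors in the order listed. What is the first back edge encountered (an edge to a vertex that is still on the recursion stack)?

j->m

DFS from m (visiting each vertex's neighbors in the order listed); mark gray on enter, black on exit:
m gray
  l gray
    r gray
      k gray
        n gray
        n black
      k black
    r black
    l→n: n black — skip
    q gray
      o gray
      o black
      j gray
        h gray
          p gray
            p→k: k black — skip
          p black
        h black
        i gray
          i→k: k black — skip
          i→h: h black — skip
        i black
        j→m: m is gray → back edge
First back edge: j → m.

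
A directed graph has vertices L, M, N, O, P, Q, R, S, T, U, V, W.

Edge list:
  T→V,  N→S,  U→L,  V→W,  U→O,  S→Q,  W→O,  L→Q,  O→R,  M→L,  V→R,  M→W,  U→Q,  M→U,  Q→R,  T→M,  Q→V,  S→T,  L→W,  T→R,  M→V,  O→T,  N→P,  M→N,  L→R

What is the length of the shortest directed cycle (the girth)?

4

For each vertex v, BFS finds the shortest path from v back to v.
The shortest such closed walk is M → W → O → T → M, length 4.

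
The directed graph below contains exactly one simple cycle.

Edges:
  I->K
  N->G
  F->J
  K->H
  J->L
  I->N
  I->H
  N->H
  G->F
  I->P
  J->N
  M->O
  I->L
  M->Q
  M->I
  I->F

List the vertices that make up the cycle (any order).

DFS with gray/black marking from F:
F gray
  J gray
    N gray
      G gray
        G→F: F is gray → back edge
Back edge closes the cycle F → J → N → G → F; its vertices are {F, G, J, N}.

F, G, J, N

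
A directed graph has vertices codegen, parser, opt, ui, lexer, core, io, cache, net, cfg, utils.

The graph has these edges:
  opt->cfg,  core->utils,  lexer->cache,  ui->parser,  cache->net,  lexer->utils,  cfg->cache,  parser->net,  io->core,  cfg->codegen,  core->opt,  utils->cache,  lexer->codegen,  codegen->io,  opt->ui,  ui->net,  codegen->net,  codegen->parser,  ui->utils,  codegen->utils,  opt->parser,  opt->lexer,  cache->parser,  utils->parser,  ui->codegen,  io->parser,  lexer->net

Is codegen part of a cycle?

codegen is on a cycle iff codegen can reach itself via ≥1 edge.
codegen → io → core → opt → lexer → codegen — yes.

Yes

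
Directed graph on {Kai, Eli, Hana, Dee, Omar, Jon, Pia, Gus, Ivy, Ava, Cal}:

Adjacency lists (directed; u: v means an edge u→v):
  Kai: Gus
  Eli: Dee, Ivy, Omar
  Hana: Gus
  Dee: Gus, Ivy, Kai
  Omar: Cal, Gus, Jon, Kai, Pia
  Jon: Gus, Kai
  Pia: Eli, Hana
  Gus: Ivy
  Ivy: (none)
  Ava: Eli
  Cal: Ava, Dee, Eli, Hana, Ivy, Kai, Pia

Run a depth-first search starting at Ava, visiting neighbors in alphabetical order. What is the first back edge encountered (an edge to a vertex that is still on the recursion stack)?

DFS from Ava (visiting neighbors in alphabetical order); mark gray on enter, black on exit:
Ava gray
  Eli gray
    Dee gray
      Gus gray
        Ivy gray
        Ivy black
      Gus black
      Dee→Ivy: Ivy black — skip
      Kai gray
        Kai→Gus: Gus black — skip
      Kai black
    Dee black
    Eli→Ivy: Ivy black — skip
    Omar gray
      Cal gray
        Cal→Ava: Ava is gray → back edge
First back edge: Cal → Ava.

Cal→Ava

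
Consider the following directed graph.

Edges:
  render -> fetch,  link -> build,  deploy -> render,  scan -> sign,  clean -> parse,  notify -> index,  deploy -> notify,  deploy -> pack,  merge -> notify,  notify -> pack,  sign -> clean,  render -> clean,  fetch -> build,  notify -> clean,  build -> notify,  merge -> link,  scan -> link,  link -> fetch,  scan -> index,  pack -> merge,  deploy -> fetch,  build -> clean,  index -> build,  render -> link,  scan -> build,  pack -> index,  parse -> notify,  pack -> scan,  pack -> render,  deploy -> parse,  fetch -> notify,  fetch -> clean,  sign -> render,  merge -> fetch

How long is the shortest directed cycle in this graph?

3

For each vertex v, BFS finds the shortest path from v back to v.
The shortest such closed walk is pack → merge → notify → pack, length 3.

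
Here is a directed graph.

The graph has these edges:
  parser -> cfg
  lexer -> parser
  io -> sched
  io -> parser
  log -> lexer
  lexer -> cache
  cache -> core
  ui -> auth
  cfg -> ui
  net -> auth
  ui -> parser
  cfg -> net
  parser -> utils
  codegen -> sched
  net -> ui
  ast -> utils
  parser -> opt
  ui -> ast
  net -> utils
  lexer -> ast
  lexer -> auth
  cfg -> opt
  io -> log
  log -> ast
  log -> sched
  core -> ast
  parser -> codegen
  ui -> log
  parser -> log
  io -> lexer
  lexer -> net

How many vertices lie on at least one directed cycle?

6

A vertex is on a directed cycle iff it belongs to a strongly connected component of size ≥ 2 (or has a self-loop).
The vertices on cycles are {ui, cfg, log, net, lexer, parser} — 6 in total.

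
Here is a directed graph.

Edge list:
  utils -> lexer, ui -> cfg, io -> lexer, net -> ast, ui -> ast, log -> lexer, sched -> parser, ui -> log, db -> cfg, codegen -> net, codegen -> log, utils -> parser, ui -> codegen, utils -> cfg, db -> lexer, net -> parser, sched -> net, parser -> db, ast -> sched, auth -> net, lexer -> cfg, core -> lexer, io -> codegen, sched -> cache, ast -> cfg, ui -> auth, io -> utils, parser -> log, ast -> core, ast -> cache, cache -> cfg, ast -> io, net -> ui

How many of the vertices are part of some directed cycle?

A vertex is on a directed cycle iff it belongs to a strongly connected component of size ≥ 2 (or has a self-loop).
The vertices on cycles are {io, ui, ast, net, auth, sched, codegen} — 7 in total.

7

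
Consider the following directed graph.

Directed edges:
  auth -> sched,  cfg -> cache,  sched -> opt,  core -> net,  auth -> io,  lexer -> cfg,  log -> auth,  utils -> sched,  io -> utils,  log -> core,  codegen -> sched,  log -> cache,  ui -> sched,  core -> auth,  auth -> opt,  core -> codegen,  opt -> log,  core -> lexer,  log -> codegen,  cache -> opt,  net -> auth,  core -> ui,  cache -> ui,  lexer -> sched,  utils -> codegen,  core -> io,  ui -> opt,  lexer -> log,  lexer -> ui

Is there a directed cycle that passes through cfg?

Yes

cfg is on a cycle iff cfg can reach itself via ≥1 edge.
cfg → cache → opt → log → core → lexer → cfg — yes.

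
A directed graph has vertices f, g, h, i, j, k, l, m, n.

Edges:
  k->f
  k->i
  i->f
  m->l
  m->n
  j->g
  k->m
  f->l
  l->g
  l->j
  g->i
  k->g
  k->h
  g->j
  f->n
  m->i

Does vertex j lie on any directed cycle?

j is on a cycle iff j can reach itself via ≥1 edge.
j → g → j — yes.

Yes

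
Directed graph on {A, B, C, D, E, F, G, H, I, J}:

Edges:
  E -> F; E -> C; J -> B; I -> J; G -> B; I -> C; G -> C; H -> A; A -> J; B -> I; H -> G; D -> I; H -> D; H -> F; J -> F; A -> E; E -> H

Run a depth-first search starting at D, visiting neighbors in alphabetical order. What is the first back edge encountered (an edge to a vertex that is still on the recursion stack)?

B->I

DFS from D (visiting neighbors in alphabetical order); mark gray on enter, black on exit:
D gray
  I gray
    C gray
    C black
    J gray
      B gray
        B→I: I is gray → back edge
First back edge: B → I.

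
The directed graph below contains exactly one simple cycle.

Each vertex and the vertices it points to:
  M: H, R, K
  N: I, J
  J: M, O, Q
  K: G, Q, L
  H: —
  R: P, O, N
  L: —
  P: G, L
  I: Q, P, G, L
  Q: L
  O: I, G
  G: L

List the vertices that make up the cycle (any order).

DFS with gray/black marking from M:
M gray
  H gray
  H black
  R gray
    P gray
      G gray
        L gray
        L black
      G black
      P→L: L black — skip
    P black
    O gray
      I gray
        Q gray
          Q→L: L black — skip
        Q black
        I→P: P black — skip
        I→G: G black — skip
        I→L: L black — skip
      I black
      O→G: G black — skip
    O black
    N gray
      N→I: I black — skip
      J gray
        J→M: M is gray → back edge
Back edge closes the cycle M → R → N → J → M; its vertices are {J, M, N, R}.

J, M, N, R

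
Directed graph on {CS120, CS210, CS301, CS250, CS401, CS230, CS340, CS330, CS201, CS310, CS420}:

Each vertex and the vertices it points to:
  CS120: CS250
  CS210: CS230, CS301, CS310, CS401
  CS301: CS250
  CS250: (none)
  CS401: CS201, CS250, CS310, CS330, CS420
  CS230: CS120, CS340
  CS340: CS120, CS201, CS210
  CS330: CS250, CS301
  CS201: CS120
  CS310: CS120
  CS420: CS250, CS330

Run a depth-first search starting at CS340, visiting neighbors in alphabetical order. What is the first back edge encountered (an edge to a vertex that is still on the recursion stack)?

DFS from CS340 (visiting neighbors in alphabetical order); mark gray on enter, black on exit:
CS340 gray
  CS120 gray
    CS250 gray
    CS250 black
  CS120 black
  CS201 gray
    CS201→CS120: CS120 black — skip
  CS201 black
  CS210 gray
    CS230 gray
      CS230→CS120: CS120 black — skip
      CS230→CS340: CS340 is gray → back edge
First back edge: CS230 → CS340.

CS230->CS340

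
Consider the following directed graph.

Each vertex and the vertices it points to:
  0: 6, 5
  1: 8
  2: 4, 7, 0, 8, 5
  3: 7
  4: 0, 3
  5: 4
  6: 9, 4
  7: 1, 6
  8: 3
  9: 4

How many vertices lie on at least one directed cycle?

9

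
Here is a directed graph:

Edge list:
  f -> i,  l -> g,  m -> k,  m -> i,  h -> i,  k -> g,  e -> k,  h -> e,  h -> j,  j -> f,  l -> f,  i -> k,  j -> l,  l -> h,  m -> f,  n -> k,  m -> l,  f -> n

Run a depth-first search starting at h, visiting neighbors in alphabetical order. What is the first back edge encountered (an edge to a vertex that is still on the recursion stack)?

l→h

DFS from h (visiting neighbors in alphabetical order); mark gray on enter, black on exit:
h gray
  e gray
    k gray
      g gray
      g black
    k black
  e black
  i gray
    i→k: k black — skip
  i black
  j gray
    f gray
      f→i: i black — skip
      n gray
        n→k: k black — skip
      n black
    f black
    l gray
      l→f: f black — skip
      l→g: g black — skip
      l→h: h is gray → back edge
First back edge: l → h.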